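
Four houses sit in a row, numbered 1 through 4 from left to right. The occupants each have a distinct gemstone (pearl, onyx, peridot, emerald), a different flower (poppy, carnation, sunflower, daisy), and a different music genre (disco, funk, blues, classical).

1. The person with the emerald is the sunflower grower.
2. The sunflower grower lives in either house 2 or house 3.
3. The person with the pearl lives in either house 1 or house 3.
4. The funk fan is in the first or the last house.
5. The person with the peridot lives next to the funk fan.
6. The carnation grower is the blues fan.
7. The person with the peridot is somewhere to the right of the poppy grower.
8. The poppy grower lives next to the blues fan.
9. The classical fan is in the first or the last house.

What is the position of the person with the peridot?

House 4's gemstone must be onyx (nothing else left).
That leaves daisy as the flower for house 4.
House 1's gemstone must be pearl (nothing else left).
The person with the emerald is narrowed to house 2 or 3; consider each.
Placing it in house 2 leads to a contradiction, so it's in house 3.
Clue 1 places the sunflower grower in house 3.
So house 2 gets peridot for gemstone.
By clue 5, the funk fan is in house 1.
From clue 7, the poppy grower must be in house 1.
From clue 8, the blues fan must be in house 2.
That leaves carnation as the flower for house 2.
That leaves disco as the music genre for house 3.
That leaves classical as the music genre for house 4.
So: house 1 = pearl/poppy/funk, house 2 = peridot/carnation/blues, house 3 = emerald/sunflower/disco, house 4 = onyx/daisy/classical.

2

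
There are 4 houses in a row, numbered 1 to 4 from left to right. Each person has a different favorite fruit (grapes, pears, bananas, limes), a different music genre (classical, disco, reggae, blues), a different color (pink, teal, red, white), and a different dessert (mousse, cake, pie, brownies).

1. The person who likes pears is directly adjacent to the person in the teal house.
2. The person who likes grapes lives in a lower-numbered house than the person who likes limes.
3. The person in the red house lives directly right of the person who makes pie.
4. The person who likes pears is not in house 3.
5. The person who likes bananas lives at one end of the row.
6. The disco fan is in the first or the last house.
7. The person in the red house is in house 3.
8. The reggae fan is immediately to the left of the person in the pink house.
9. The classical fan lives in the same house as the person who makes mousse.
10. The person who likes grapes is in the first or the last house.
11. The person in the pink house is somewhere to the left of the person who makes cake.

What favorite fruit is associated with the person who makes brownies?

Clue 7 places the person in the red house in house 3.
From clue 10, the person who likes grapes must be in house 1.
House 3's favorite fruit must be limes (nothing else left).
The only favorite fruit still possible for house 4 is bananas.
From clue 1, the person in the teal house must be in house 1.
Clue 3: the person who makes pie is in house 2.
By clue 8, the reggae fan is in house 1.
House 2's favorite fruit must be pears (nothing else left).
So house 2 gets pink for color.
That leaves white as the color for house 4.
The only music genre still possible for house 2 is blues.
So house 3 gets classical for music genre.
So house 4 gets disco for music genre.
House 1's dessert must be brownies (nothing else left).
Clue 9: the person who makes mousse is in house 3.
House 4 dessert: only cake fits.
So: house 1 = grapes/reggae/teal/brownies, house 2 = pears/blues/pink/pie, house 3 = limes/classical/red/mousse, house 4 = bananas/disco/white/cake.

grapes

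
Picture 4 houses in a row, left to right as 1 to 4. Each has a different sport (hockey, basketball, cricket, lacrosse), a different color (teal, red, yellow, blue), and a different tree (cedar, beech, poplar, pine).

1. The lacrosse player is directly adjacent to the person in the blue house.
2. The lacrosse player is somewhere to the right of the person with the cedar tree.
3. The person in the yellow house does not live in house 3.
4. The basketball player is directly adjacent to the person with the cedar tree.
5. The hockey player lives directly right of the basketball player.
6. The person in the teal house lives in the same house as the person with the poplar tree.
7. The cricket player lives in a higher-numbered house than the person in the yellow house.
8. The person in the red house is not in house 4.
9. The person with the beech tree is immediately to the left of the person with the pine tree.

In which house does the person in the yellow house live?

That leaves basketball as the sport for house 1.
From clue 4, the person with the cedar tree must be in house 2.
The hockey player is in house 2 (clue 5).
The person with the beech tree is in house 3 (clue 9).
From clue 9, the person with the pine tree must be in house 4.
House 1's tree must be poplar (nothing else left).
Clue 6 places the person in the teal house in house 1.
House 2 color: only yellow fits.
The only color still possible for house 4 is blue.
Clue 1 places the lacrosse player in house 3.
That leaves cricket as the sport for house 4.
House 3's color must be red (nothing else left).
So: house 1 = basketball/teal/poplar, house 2 = hockey/yellow/cedar, house 3 = lacrosse/red/beech, house 4 = cricket/blue/pine.

2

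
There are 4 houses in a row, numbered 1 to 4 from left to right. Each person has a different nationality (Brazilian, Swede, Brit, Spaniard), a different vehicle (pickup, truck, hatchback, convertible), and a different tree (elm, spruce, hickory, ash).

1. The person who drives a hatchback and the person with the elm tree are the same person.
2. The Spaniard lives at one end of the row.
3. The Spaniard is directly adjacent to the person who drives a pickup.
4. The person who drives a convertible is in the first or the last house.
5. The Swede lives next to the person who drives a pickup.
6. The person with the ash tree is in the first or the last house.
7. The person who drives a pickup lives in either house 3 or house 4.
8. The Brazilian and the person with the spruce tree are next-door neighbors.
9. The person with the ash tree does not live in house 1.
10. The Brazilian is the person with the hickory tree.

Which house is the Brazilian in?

3

Clue 7 places the person who drives a pickup in house 3.
By clue 9, the person with the ash tree is in house 4.
Clue 3: the Spaniard is in house 4.
House 2's nationality must be Swede (nothing else left).
Clue 8: the person with the spruce tree is in house 2.
So house 3 gets hickory for tree.
By clue 1, the person who drives a hatchback is in house 1.
Clue 10 places the Brazilian in house 3.
House 1 nationality: only Brit fits.
House 2's vehicle must be truck (nothing else left).
House 4 vehicle: only convertible fits.
House 1's tree must be elm (nothing else left).
So: house 1 = Brit/hatchback/elm, house 2 = Swede/truck/spruce, house 3 = Brazilian/pickup/hickory, house 4 = Spaniard/convertible/ash.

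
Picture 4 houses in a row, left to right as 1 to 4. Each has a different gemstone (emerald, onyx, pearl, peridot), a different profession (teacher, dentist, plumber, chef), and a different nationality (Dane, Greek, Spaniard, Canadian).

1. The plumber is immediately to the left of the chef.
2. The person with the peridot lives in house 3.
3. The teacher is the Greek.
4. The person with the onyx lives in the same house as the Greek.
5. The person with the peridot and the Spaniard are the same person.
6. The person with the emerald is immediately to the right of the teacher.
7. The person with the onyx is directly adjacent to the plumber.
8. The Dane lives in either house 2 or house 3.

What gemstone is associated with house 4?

pearl

Clue 2 places the person with the peridot in house 3.
Clue 5: the Spaniard is in house 3.
Clue 6 places the person with the emerald in house 2.
The teacher is in house 1 (clue 6).
House 1 gemstone: only onyx fits.
So house 4 gets pearl for gemstone.
The only nationality still possible for house 1 is Greek.
The only nationality still possible for house 2 is Dane.
That leaves Canadian as the nationality for house 4.
By clue 7, the plumber is in house 2.
Clue 1 places the chef in house 3.
So house 4 gets dentist for profession.
So: house 1 = onyx/teacher/Greek, house 2 = emerald/plumber/Dane, house 3 = peridot/chef/Spaniard, house 4 = pearl/dentist/Canadian.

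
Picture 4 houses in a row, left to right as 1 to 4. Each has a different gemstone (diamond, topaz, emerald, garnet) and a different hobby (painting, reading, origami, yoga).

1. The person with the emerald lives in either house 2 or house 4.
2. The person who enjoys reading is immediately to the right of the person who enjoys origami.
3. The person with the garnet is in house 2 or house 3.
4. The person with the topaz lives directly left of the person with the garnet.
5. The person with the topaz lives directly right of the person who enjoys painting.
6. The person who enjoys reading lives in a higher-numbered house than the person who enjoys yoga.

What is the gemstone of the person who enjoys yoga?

topaz

From clue 5, the person with the topaz must be in house 2.
By clue 5, the person who enjoys painting is in house 1.
So house 1 gets diamond for gemstone.
So house 3 gets garnet for gemstone.
That leaves emerald as the gemstone for house 4.
So house 4 gets reading for hobby.
The person who enjoys origami is in house 3 (clue 2).
So house 2 gets yoga for hobby.
So: house 1 = diamond/painting, house 2 = topaz/yoga, house 3 = garnet/origami, house 4 = emerald/reading.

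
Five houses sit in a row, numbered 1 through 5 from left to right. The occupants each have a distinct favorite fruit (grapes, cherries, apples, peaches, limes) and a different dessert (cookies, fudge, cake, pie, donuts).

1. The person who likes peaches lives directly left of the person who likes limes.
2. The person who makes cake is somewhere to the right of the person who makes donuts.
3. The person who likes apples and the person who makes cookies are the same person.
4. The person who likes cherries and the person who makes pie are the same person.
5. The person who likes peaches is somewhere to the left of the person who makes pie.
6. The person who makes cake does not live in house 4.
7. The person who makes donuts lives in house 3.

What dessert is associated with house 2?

By clue 7, the person who makes donuts is in house 3.
From clue 2, the person who makes cake must be in house 5.
So house 5 gets grapes for favorite fruit.
The person who likes cherries is narrowed to house 2 or 4; consider each.
Placing it in house 2 leads to a contradiction, so it's in house 4.
Clue 4: the person who makes pie is in house 4.
House 3's favorite fruit must be limes (nothing else left).
By clue 1, the person who likes peaches is in house 2.
The only favorite fruit still possible for house 1 is apples.
The person who makes cookies is in house 1 (clue 3).
The only dessert still possible for house 2 is fudge.
So: house 1 = apples/cookies, house 2 = peaches/fudge, house 3 = limes/donuts, house 4 = cherries/pie, house 5 = grapes/cake.

fudge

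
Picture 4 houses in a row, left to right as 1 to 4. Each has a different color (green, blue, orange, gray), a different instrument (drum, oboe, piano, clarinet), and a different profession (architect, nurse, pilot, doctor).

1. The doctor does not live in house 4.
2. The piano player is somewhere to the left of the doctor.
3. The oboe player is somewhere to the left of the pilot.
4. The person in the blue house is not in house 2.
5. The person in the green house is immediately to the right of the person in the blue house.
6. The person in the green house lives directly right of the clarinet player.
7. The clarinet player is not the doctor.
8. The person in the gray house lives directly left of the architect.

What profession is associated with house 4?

pilot

So house 4 gets drum for instrument.
So house 1 gets nurse for profession.
The person in the blue house is narrowed to house 1 or 3; consider each.
Placing it in house 1 leads to a contradiction, so it's in house 3.
Clue 5: the person in the green house is in house 4.
Clue 6 places the clarinet player in house 3.
From clue 7, the doctor must be in house 2.
Clue 2 places the piano player in house 1.
By clue 8, the person in the gray house is in house 2.
From clue 8, the architect must be in house 3.
That leaves orange as the color for house 1.
So house 2 gets oboe for instrument.
House 4 profession: only pilot fits.
So: house 1 = orange/piano/nurse, house 2 = gray/oboe/doctor, house 3 = blue/clarinet/architect, house 4 = green/drum/pilot.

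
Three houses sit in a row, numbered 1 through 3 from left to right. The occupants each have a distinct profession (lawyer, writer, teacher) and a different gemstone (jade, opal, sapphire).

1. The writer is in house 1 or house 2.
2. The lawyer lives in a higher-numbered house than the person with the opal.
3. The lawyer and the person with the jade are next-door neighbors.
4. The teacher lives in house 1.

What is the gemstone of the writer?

jade

By clue 4, the teacher is in house 1.
That leaves lawyer as the profession for house 3.
Clue 3: the person with the jade is in house 2.
So house 2 gets writer for profession.
House 1's gemstone must be opal (nothing else left).
House 3 gemstone: only sapphire fits.
So: house 1 = teacher/opal, house 2 = writer/jade, house 3 = lawyer/sapphire.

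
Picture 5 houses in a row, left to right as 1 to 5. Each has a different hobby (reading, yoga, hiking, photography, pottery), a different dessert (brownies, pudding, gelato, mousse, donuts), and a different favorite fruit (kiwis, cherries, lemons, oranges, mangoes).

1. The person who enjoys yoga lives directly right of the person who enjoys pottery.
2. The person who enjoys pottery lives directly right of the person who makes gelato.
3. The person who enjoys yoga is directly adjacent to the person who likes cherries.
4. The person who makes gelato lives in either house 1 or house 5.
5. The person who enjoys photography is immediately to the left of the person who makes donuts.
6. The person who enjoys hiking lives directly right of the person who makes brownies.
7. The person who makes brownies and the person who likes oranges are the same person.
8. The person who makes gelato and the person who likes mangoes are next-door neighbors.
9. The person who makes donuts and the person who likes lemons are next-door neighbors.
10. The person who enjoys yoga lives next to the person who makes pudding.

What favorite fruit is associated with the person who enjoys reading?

From clue 4, the person who makes gelato must be in house 1.
The person who likes mangoes is in house 2 (clue 8).
The person who enjoys pottery is in house 2 (clue 2).
From clue 1, the person who enjoys yoga must be in house 3.
By clue 3, the person who likes cherries is in house 4.
House 3 favorite fruit: only oranges fits.
From clue 7, the person who makes brownies must be in house 3.
Clue 9: the person who makes donuts is in house 2.
The person who likes lemons is in house 1 (clue 9).
House 5 dessert: only mousse fits.
House 5's favorite fruit must be kiwis (nothing else left).
From clue 5, the person who enjoys photography must be in house 1.
From clue 6, the person who enjoys hiking must be in house 4.
That leaves reading as the hobby for house 5.
House 4's dessert must be pudding (nothing else left).
So: house 1 = photography/gelato/lemons, house 2 = pottery/donuts/mangoes, house 3 = yoga/brownies/oranges, house 4 = hiking/pudding/cherries, house 5 = reading/mousse/kiwis.

kiwis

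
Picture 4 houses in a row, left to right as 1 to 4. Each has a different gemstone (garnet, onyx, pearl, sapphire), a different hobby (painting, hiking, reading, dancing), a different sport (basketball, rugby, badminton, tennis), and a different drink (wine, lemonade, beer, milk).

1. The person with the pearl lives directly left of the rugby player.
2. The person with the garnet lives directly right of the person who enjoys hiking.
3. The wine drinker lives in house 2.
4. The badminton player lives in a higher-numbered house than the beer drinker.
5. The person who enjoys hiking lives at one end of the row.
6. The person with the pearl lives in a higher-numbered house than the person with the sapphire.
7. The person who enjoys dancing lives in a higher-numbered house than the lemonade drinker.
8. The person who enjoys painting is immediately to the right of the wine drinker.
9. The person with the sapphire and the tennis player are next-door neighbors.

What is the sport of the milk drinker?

rugby

Clue 3: the wine drinker is in house 2.
From clue 5, the person who enjoys hiking must be in house 1.
The person who enjoys painting is in house 3 (clue 8).
So house 4 gets milk for drink.
The person with the garnet is in house 2 (clue 2).
House 1 gemstone: only sapphire fits.
The only gemstone still possible for house 3 is pearl.
House 4 gemstone: only onyx fits.
Clue 1: the rugby player is in house 4.
Clue 9 places the tennis player in house 2.
The only sport still possible for house 1 is basketball.
House 3's sport must be badminton (nothing else left).
By clue 4, the beer drinker is in house 1.
House 3 drink: only lemonade fits.
From clue 7, the person who enjoys dancing must be in house 4.
The only hobby still possible for house 2 is reading.
So: house 1 = sapphire/hiking/basketball/beer, house 2 = garnet/reading/tennis/wine, house 3 = pearl/painting/badminton/lemonade, house 4 = onyx/dancing/rugby/milk.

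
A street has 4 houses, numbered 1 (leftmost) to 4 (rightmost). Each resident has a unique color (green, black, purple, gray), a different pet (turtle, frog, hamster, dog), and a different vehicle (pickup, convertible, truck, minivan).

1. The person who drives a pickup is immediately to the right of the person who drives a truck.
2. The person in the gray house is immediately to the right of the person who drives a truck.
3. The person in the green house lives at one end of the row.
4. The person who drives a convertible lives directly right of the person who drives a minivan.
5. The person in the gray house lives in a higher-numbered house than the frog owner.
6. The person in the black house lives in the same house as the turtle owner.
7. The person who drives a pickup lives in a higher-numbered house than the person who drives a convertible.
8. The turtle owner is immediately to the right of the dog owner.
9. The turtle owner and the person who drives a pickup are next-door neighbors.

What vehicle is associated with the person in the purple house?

convertible

House 4 vehicle: only pickup fits.
From clue 1, the person who drives a truck must be in house 3.
Clue 2 places the person in the gray house in house 4.
From clue 9, the turtle owner must be in house 3.
So house 4 gets hamster for pet.
The only vehicle still possible for house 1 is minivan.
House 2 vehicle: only convertible fits.
Clue 6 places the person in the black house in house 3.
From clue 8, the dog owner must be in house 2.
That leaves green as the color for house 1.
House 2 color: only purple fits.
House 1's pet must be frog (nothing else left).
So: house 1 = green/frog/minivan, house 2 = purple/dog/convertible, house 3 = black/turtle/truck, house 4 = gray/hamster/pickup.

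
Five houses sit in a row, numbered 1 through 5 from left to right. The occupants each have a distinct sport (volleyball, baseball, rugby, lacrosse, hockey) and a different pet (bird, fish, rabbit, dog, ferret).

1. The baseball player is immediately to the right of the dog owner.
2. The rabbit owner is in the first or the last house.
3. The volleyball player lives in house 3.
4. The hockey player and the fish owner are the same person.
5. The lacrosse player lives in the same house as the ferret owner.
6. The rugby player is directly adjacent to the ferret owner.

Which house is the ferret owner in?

The volleyball player is in house 3 (clue 3).
The rabbit owner is narrowed to house 1 or 5; consider each.
Placing it in house 5 leads to a contradiction, so it's in house 1.
The only sport still possible for house 1 is rugby.
By clue 6, the ferret owner is in house 2.
From clue 5, the lacrosse player must be in house 2.
The baseball player is narrowed to house 4 or 5; consider each.
Placing it in house 5 leads to a contradiction, so it's in house 4.
From clue 1, the dog owner must be in house 3.
House 5's sport must be hockey (nothing else left).
Clue 4: the fish owner is in house 5.
House 4's pet must be bird (nothing else left).
So: house 1 = rugby/rabbit, house 2 = lacrosse/ferret, house 3 = volleyball/dog, house 4 = baseball/bird, house 5 = hockey/fish.

2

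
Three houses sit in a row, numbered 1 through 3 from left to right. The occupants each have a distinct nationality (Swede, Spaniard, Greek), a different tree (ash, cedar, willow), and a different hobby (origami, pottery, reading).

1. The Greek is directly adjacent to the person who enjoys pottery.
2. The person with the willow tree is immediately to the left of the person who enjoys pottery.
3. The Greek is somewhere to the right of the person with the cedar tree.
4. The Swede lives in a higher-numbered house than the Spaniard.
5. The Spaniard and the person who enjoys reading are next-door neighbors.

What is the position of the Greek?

So house 1 gets Spaniard for nationality.
The only tree still possible for house 3 is ash.
Clue 5 places the person who enjoys reading in house 2.
The only hobby still possible for house 1 is origami.
House 3 hobby: only pottery fits.
Clue 1: the Greek is in house 2.
The person with the willow tree is in house 2 (clue 2).
Clue 3 places the person with the cedar tree in house 1.
House 3's nationality must be Swede (nothing else left).
So: house 1 = Spaniard/cedar/origami, house 2 = Greek/willow/reading, house 3 = Swede/ash/pottery.

2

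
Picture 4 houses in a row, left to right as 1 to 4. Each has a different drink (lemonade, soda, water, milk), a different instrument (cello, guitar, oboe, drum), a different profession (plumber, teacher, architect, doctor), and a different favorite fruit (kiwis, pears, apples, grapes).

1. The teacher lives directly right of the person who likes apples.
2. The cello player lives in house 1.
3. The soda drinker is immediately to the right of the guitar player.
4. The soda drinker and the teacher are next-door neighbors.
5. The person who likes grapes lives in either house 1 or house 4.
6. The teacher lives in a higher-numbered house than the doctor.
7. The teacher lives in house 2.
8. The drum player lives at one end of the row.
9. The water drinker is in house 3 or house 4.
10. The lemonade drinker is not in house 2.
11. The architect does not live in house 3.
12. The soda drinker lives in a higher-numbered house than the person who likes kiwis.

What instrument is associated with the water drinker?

From clue 2, the cello player must be in house 1.
From clue 7, the teacher must be in house 2.
So house 4 gets drum for instrument.
By clue 1, the person who likes apples is in house 1.
By clue 4, the soda drinker is in house 3.
From clue 6, the doctor must be in house 1.
House 2's drink must be milk (nothing else left).
So house 4 gets water for drink.
House 3 profession: only plumber fits.
The only profession still possible for house 4 is architect.
House 3 favorite fruit: only pears fits.
The only favorite fruit still possible for house 4 is grapes.
The guitar player is in house 2 (clue 3).
So house 1 gets lemonade for drink.
The only instrument still possible for house 3 is oboe.
House 2 favorite fruit: only kiwis fits.
So: house 1 = lemonade/cello/doctor/apples, house 2 = milk/guitar/teacher/kiwis, house 3 = soda/oboe/plumber/pears, house 4 = water/drum/architect/grapes.

drum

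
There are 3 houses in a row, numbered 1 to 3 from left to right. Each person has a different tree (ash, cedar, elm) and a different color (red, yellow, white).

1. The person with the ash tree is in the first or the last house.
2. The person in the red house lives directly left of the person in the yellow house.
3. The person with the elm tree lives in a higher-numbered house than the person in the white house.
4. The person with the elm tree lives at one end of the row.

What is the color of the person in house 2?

red

The person with the elm tree is in house 3 (clue 4).
That leaves cedar as the tree for house 2.
So house 3 gets yellow for color.
By clue 2, the person in the red house is in house 2.
So house 1 gets ash for tree.
House 1's color must be white (nothing else left).
So: house 1 = ash/white, house 2 = cedar/red, house 3 = elm/yellow.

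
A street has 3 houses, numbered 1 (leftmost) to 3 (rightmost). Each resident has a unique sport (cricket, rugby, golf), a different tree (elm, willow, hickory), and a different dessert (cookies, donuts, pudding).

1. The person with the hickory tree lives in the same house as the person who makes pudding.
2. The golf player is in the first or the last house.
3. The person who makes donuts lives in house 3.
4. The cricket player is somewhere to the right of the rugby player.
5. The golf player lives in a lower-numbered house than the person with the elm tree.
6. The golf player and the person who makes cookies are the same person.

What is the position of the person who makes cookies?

1

From clue 3, the person who makes donuts must be in house 3.
Clue 5 places the golf player in house 1.
By clue 6, the person who makes cookies is in house 1.
The only sport still possible for house 3 is cricket.
House 2 dessert: only pudding fits.
By clue 1, the person with the hickory tree is in house 2.
So house 2 gets rugby for sport.
The only tree still possible for house 1 is willow.
House 3's tree must be elm (nothing else left).
So: house 1 = golf/willow/cookies, house 2 = rugby/hickory/pudding, house 3 = cricket/elm/donuts.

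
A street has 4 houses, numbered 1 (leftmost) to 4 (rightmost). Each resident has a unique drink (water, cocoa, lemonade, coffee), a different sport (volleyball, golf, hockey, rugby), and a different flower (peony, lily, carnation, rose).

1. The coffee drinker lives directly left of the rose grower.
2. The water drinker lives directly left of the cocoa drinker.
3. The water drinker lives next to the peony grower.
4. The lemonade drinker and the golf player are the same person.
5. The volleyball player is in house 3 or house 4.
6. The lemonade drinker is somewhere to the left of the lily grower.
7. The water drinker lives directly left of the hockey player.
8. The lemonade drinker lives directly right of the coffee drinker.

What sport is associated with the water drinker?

So house 4 gets cocoa for drink.
From clue 2, the water drinker must be in house 3.
Clue 7: the hockey player is in house 4.
So house 1 gets coffee for drink.
The only drink still possible for house 2 is lemonade.
That leaves rugby as the sport for house 1.
The only sport still possible for house 2 is golf.
The only sport still possible for house 3 is volleyball.
House 1 flower: only carnation fits.
Clue 1 places the rose grower in house 2.
House 3's flower must be lily (nothing else left).
So house 4 gets peony for flower.
So: house 1 = coffee/rugby/carnation, house 2 = lemonade/golf/rose, house 3 = water/volleyball/lily, house 4 = cocoa/hockey/peony.

volleyball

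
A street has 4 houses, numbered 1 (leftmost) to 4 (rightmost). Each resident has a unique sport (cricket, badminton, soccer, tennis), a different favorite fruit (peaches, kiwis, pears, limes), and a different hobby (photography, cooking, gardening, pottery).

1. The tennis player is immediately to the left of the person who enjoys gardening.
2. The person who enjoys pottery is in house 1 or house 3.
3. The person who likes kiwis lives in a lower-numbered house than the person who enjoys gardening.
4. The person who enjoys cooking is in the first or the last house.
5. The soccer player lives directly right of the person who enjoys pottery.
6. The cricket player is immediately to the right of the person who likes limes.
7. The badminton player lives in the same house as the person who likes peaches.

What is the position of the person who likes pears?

The soccer player is narrowed to house 2 or 4; consider each.
Placing it in house 4 leads to a contradiction, so it's in house 2.
Clue 5: the person who enjoys pottery is in house 1.
So house 2 gets gardening for hobby.
House 3's hobby must be photography (nothing else left).
That leaves cooking as the hobby for house 4.
Clue 1: the tennis player is in house 1.
By clue 3, the person who likes kiwis is in house 1.
The badminton player is narrowed to house 3 or 4; consider each.
Placing it in house 3 leads to a contradiction, so it's in house 4.
Clue 7: the person who likes peaches is in house 4.
House 3 sport: only cricket fits.
The person who likes limes is in house 2 (clue 6).
So house 3 gets pears for favorite fruit.
So: house 1 = tennis/kiwis/pottery, house 2 = soccer/limes/gardening, house 3 = cricket/pears/photography, house 4 = badminton/peaches/cooking.

3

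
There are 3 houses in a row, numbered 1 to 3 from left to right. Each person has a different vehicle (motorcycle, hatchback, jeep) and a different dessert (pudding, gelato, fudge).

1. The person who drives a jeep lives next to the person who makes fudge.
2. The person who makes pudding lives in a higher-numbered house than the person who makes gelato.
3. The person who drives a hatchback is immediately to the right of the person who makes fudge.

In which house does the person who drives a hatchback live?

House 3 dessert: only pudding fits.
The person who drives a hatchback is narrowed to house 2 or 3; consider each.
Placing it in house 2 leads to a contradiction, so it's in house 3.
The person who makes fudge is in house 2 (clue 3).
The only dessert still possible for house 1 is gelato.
From clue 1, the person who drives a jeep must be in house 1.
House 2's vehicle must be motorcycle (nothing else left).
So: house 1 = jeep/gelato, house 2 = motorcycle/fudge, house 3 = hatchback/pudding.

3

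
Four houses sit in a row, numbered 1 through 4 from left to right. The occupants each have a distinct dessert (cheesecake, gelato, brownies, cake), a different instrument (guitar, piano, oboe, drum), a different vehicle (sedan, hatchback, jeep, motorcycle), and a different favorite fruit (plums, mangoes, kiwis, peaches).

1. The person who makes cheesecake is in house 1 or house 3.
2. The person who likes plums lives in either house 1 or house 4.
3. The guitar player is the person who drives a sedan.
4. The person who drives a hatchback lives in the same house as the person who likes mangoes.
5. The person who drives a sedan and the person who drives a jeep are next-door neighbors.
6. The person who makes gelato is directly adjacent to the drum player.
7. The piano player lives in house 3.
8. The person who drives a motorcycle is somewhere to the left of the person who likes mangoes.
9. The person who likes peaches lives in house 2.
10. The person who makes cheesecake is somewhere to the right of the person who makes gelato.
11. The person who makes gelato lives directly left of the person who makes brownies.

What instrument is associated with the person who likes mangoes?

Clue 7 places the piano player in house 3.
From clue 9, the person who likes peaches must be in house 2.
Clue 10: the person who makes cheesecake is in house 3.
House 2 dessert: only brownies fits.
That leaves cake as the dessert for house 4.
The drum player is in house 2 (clue 6).
That leaves gelato as the dessert for house 1.
The guitar player is narrowed to house 1 or 4; consider each.
Placing it in house 4 leads to a contradiction, so it's in house 1.
Clue 3 places the person who drives a sedan in house 1.
Clue 5: the person who drives a jeep is in house 2.
House 4 instrument: only oboe fits.
That leaves motorcycle as the vehicle for house 3.
So house 4 gets hatchback for vehicle.
The person who likes mangoes is in house 4 (clue 4).
So house 3 gets kiwis for favorite fruit.
That leaves plums as the favorite fruit for house 1.
So: house 1 = gelato/guitar/sedan/plums, house 2 = brownies/drum/jeep/peaches, house 3 = cheesecake/piano/motorcycle/kiwis, house 4 = cake/oboe/hatchback/mangoes.

oboe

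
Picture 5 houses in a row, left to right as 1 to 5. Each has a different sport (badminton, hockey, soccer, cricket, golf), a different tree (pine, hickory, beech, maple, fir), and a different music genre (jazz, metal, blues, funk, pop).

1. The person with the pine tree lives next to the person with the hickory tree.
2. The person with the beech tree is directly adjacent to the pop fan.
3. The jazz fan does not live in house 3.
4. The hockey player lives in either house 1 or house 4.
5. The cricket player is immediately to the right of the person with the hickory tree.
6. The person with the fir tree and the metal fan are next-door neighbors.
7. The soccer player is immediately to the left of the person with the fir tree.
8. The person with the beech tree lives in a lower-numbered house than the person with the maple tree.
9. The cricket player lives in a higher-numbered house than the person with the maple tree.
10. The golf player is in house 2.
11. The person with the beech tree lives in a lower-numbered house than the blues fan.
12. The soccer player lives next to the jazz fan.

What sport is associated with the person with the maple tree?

golf

Clue 10: the golf player is in house 2.
The hockey player is narrowed to house 1 or 4; consider each.
Placing it in house 4 leads to a contradiction, so it's in house 1.
The soccer player is narrowed to house 3 or 4; consider each.
Placing it in house 3 leads to a contradiction, so it's in house 4.
Clue 7 places the person with the fir tree in house 5.
From clue 12, the jazz fan must be in house 5.
By clue 6, the metal fan is in house 4.
The badminton player is narrowed to house 3 or 5; consider each.
Placing it in house 5 leads to a contradiction, so it's in house 3.
The only sport still possible for house 5 is cricket.
By clue 5, the person with the hickory tree is in house 4.
From clue 1, the person with the pine tree must be in house 3.
House 1 tree: only beech fits.
That leaves maple as the tree for house 2.
From clue 2, the pop fan must be in house 2.
The only music genre still possible for house 1 is funk.
House 3 music genre: only blues fits.
So: house 1 = hockey/beech/funk, house 2 = golf/maple/pop, house 3 = badminton/pine/blues, house 4 = soccer/hickory/metal, house 5 = cricket/fir/jazz.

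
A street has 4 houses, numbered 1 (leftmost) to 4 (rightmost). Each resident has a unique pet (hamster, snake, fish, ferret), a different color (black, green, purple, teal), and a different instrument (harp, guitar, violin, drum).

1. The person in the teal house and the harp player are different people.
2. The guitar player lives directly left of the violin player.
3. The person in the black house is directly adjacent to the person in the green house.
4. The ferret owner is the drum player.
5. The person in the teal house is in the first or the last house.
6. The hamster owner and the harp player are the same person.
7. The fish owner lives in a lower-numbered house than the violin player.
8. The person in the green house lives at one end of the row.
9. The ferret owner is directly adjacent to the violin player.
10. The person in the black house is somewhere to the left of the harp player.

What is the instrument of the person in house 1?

guitar

The hamster owner is narrowed to house 3 or 4; consider each.
Placing it in house 3 leads to a contradiction, so it's in house 4.
The harp player is in house 4 (clue 6).
The person in the teal house is in house 1 (clue 1).
From clue 3, the person in the black house must be in house 3.
House 2 color: only purple fits.
That leaves green as the color for house 4.
The fish owner is narrowed to house 1 or 2; consider each.
Placing it in house 2 leads to a contradiction, so it's in house 1.
House 1's instrument must be guitar (nothing else left).
By clue 2, the violin player is in house 2.
Clue 9: the ferret owner is in house 3.
House 2's pet must be snake (nothing else left).
House 3's instrument must be drum (nothing else left).
So: house 1 = fish/teal/guitar, house 2 = snake/purple/violin, house 3 = ferret/black/drum, house 4 = hamster/green/harp.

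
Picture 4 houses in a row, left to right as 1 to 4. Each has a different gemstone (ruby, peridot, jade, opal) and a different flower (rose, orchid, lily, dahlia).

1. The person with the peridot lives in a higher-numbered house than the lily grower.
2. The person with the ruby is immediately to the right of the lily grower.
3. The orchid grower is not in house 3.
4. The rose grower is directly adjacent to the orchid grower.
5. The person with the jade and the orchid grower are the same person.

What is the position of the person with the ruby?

The person with the jade is narrowed to house 1 or 2 or 4; consider each.
Placing it in house 1 and house 2 leads to a contradiction, so it's in house 4.
The orchid grower is in house 4 (clue 5).
House 1 gemstone: only opal fits.
Clue 4 places the rose grower in house 3.
The person with the peridot is narrowed to house 2 or 3; consider each.
Placing it in house 2 leads to a contradiction, so it's in house 3.
The only gemstone still possible for house 2 is ruby.
By clue 2, the lily grower is in house 1.
That leaves dahlia as the flower for house 2.
So: house 1 = opal/lily, house 2 = ruby/dahlia, house 3 = peridot/rose, house 4 = jade/orchid.

2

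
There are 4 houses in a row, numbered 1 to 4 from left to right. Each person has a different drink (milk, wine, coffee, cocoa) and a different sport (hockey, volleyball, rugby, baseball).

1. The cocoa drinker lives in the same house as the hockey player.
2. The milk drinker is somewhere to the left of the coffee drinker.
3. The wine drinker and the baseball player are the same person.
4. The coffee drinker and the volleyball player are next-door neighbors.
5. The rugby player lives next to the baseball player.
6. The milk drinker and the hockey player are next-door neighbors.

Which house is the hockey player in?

The coffee drinker is narrowed to house 2 or 3 or 4; consider each.
Placing it in house 2 and house 4 leads to a contradiction, so it's in house 3.
House 4 drink: only wine fits.
House 3 sport: only rugby fits.
By clue 3, the baseball player is in house 4.
The only sport still possible for house 1 is hockey.
House 2 sport: only volleyball fits.
Clue 1 places the cocoa drinker in house 1.
Clue 6 places the milk drinker in house 2.
So: house 1 = cocoa/hockey, house 2 = milk/volleyball, house 3 = coffee/rugby, house 4 = wine/baseball.

1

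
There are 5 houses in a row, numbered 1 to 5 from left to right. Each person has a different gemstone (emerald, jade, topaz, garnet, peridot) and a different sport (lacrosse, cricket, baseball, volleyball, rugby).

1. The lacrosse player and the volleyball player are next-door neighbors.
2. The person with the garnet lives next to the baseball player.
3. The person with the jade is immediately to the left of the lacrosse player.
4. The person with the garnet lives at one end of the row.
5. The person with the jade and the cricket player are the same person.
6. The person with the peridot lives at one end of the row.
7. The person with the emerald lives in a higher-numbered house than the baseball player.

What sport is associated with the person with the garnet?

rugby

The person with the garnet is narrowed to house 1 or 5; consider each.
Placing it in house 5 leads to a contradiction, so it's in house 1.
Clue 2 places the baseball player in house 2.
The only gemstone still possible for house 5 is peridot.
That leaves topaz as the gemstone for house 2.
The only sport still possible for house 1 is rugby.
The person with the emerald is narrowed to house 3 or 4; consider each.
Placing it in house 3 leads to a contradiction, so it's in house 4.
House 3 gemstone: only jade fits.
By clue 3, the lacrosse player is in house 4.
Clue 5 places the cricket player in house 3.
House 5 sport: only volleyball fits.
So: house 1 = garnet/rugby, house 2 = topaz/baseball, house 3 = jade/cricket, house 4 = emerald/lacrosse, house 5 = peridot/volleyball.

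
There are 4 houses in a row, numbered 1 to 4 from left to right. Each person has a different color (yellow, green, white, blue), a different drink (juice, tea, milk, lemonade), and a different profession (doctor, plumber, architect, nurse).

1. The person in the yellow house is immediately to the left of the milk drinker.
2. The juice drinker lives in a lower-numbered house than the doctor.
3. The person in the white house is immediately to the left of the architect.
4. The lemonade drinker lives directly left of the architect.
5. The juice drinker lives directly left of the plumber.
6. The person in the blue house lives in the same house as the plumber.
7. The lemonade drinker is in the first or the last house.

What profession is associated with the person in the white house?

nurse

By clue 7, the lemonade drinker is in house 1.
The only profession still possible for house 1 is nurse.
Clue 4: the architect is in house 2.
Clue 3: the person in the white house is in house 1.
The person in the blue house is narrowed to house 3 or 4; consider each.
Placing it in house 4 leads to a contradiction, so it's in house 3.
Clue 6: the plumber is in house 3.
House 4 color: only green fits.
So house 4 gets doctor for profession.
By clue 1, the milk drinker is in house 3.
Clue 5: the juice drinker is in house 2.
House 2's color must be yellow (nothing else left).
That leaves tea as the drink for house 4.
So: house 1 = white/lemonade/nurse, house 2 = yellow/juice/architect, house 3 = blue/milk/plumber, house 4 = green/tea/doctor.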